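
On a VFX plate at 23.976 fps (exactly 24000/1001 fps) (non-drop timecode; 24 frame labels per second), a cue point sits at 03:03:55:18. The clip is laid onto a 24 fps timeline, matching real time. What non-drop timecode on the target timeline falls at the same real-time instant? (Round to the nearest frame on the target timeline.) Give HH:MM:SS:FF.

03:04:06:19

Source frame index: (3×3600 + 3×60 + 55) × 24 + 18 = 264858.
Real time: 264858 / (24000/1001) = 44187143/4000 s.
Target frame: (44187143/4000) × (24) = 132561429/500 ≈ 265122.858 → 265123.
At 24 labels/s: frame 265123 → 03:04:06:19.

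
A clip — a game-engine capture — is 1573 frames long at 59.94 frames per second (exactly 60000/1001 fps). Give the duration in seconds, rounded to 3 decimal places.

Running time = 1573 × 1001/60000 = 1574573/60000 s ≈ 26.243 s.

26.243 seconds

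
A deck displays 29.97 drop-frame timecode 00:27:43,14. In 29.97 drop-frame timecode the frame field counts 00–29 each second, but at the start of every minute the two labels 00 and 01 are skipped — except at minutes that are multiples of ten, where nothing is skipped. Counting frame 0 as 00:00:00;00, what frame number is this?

Complete 10-minute blocks: 2, each 17982 frames → 35964.
Remaining 7 whole minutes in the current block: 1800 + 6 × 1798 = 12588 frames.
Within the current minute: 43 × 30 + 14 − 2 = 1302 (labels ;00/;01 skipped at this minute). Total = 35964 + 12588 + 1302 = 49854.

49854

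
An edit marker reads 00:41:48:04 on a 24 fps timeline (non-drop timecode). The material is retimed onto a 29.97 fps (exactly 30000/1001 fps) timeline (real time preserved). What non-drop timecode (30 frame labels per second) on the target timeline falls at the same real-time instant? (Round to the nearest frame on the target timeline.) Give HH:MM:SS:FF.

Source frame index: (0×3600 + 41×60 + 48) × 24 + 4 = 60196.
Real time: 60196 / (24) = 15049/6 s.
Target frame: (15049/6) × (30000/1001) = 75245000/1001 ≈ 75169.830 → 75170.
At 30 labels/s: frame 75170 → 00:41:45:20.

00:41:45:20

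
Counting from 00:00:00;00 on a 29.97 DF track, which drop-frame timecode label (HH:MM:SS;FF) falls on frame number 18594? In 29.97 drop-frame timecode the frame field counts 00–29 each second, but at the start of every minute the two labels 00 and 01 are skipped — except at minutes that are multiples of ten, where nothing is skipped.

00:10:20;12

Each 10-minute DF block holds 10 × 60 × 30 − 9 × 2 = 17982 frames. 18594 ÷ 17982 → 1 full block, remainder 612.
Within the partial block the first minute is 1800 frames and each further minute 1798, so 0 further minute boundaries passed. Total skipped labels = 18 × 1 + 2 × 0 = 18.
Non-drop label index = 18594 + 18 = 18612; at 30 labels/s that is 00:10:20:12, i.e. DF 00:10:20;12.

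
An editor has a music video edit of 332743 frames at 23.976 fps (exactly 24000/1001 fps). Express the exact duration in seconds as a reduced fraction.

Running time = 332743 ÷ (24000/1001) = 332743 × 1001/24000 = 333075743/24000 s.

333075743/24000 seconds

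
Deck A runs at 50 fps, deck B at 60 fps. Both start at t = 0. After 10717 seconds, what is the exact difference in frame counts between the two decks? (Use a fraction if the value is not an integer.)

107170 frames

A emits 50 × 10717 = 535850 frames; B emits 60 × 10717 = 643020.
Difference = 107170 frames; B is ahead of A.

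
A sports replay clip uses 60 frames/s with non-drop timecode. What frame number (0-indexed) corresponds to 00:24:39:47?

Total seconds to the label: (0 × 3600 + 24 × 60 + 39) = 1479.
Frame index = 1479 × 60 + 47 = 88787.

frame 88787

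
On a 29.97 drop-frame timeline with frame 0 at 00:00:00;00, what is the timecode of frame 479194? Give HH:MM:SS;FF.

Each 10-minute DF block holds 10 × 60 × 30 − 9 × 2 = 17982 frames. 479194 ÷ 17982 → 26 full blocks, remainder 11662.
Within the partial block the first minute is 1800 frames and each further minute 1798, so 6 further minute boundaries passed. Total skipped labels = 18 × 26 + 2 × 6 = 480.
Non-drop label index = 479194 + 480 = 479674; at 30 labels/s that is 04:26:29:04, i.e. DF 04:26:29;04.

04:26:29;04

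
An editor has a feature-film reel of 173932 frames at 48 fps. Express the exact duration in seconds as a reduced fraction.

43483/12 seconds

Running time = 173932 ÷ (48) = 173932 × 1/48 = 43483/12 s.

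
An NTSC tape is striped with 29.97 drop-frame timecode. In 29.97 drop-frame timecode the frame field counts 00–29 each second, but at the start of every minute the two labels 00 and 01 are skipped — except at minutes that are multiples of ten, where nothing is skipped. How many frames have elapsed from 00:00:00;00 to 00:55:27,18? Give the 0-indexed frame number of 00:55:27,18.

Complete 10-minute blocks: 5, each 17982 frames → 89910.
Remaining 5 whole minutes in the current block: 1800 + 4 × 1798 = 8992 frames.
Within the current minute: 27 × 30 + 18 − 2 = 826 (labels ;00/;01 skipped at this minute). Total = 89910 + 8992 + 826 = 99728.

99728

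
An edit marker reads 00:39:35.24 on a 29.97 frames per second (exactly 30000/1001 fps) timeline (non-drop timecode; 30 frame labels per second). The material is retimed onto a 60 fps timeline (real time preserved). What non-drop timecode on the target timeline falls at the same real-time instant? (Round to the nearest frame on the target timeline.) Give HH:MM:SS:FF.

00:39:38:11

Source frame index: (0×3600 + 39×60 + 35) × 30 + 24 = 71274.
Real time: 71274 / (30000/1001) = 11890879/5000 s.
Target frame: (11890879/5000) × (60) = 35672637/250 ≈ 142690.548 → 142691.
At 60 labels/s: frame 142691 → 00:39:38:11.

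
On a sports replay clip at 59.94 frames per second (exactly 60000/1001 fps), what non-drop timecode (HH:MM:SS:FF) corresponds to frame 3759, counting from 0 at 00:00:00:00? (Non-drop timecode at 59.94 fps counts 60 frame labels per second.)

00:01:02:39

3759 ÷ 60 = 62 full seconds, remainder 39 frames.
62 s = 0 h 1 min 2 s.
Timecode: 00:01:02:39.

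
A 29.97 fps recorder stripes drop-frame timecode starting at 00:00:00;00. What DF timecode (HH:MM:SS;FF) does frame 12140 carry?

Ten DF minutes hold 17982 frames, so frame 12140 lies in block 0 (frames 0–17981) with 12140 frames into that block.
The block's first minute is 1800 frames and the rest 1798 each; 12140 frames reaches minute 6, so 0 × 18 + 6 × 2 = 12 labels have been skipped so far.
Adding those back, label number 12140 + 12 = 12152 at 30 labels/s is 405 s + 2 f = 0 h 6 min 45 s frame 2, i.e. 00:06:45;02.

00:06:45;02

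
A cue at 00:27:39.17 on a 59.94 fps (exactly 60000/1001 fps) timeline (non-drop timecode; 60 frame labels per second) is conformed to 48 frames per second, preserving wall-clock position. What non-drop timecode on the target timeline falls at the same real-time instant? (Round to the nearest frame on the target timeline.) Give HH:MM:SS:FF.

Source frame index: (0×3600 + 27×60 + 39) × 60 + 17 = 99557.
Real time: 99557 / (60000/1001) = 99656557/60000 s.
Target frame: (99656557/60000) × (48) = 99656557/1250 ≈ 79725.246 → 79725.
At 48 labels/s: frame 79725 → 00:27:40:45.

00:27:40:45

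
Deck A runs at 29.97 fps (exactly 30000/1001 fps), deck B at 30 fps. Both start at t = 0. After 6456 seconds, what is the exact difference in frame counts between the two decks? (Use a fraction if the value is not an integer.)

A emits 30000/1001 × 6456 = 193680000/1001 frames; B emits 30 × 6456 = 193680.
Difference = 193680/1001 frames (≈ 193.4865); B is ahead of A.

193680/1001 frames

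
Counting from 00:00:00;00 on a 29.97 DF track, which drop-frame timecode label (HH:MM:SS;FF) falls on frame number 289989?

Ten DF minutes hold 17982 frames, so frame 289989 lies in block 16 (frames 287712–305693) with 2277 frames into that block.
The block's first minute is 1800 frames and the rest 1798 each; 2277 frames reaches minute 1, so 16 × 18 + 1 × 2 = 290 labels have been skipped so far.
Adding those back, label number 289989 + 290 = 290279 at 30 labels/s is 9675 s + 29 f = 2 h 41 min 15 s frame 29, i.e. 02:41:15;29.

02:41:15;29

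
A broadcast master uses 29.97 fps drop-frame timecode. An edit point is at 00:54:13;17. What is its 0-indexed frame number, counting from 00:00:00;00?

As if non-drop at 30 labels/s: (0 × 3600 + 54 × 60 + 13) × 30 + 17 = 97607.
Minute boundaries passed: 54; those not divisible by 10: 54 − 5 = 49; dropped labels = 2 × 49 = 98.
Actual frame index = 97607 − 98 = 97509.

97509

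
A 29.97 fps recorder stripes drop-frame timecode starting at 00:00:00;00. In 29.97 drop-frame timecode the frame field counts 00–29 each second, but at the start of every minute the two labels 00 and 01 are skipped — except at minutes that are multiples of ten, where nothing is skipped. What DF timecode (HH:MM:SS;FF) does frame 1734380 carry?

Each 10-minute DF block holds 10 × 60 × 30 − 9 × 2 = 17982 frames. 1734380 ÷ 17982 → 96 full blocks, remainder 8108.
Within the partial block the first minute is 1800 frames and each further minute 1798, so 4 further minute boundaries passed. Total skipped labels = 18 × 96 + 2 × 4 = 1736.
Non-drop label index = 1734380 + 1736 = 1736116; at 30 labels/s that is 16:04:30:16, i.e. DF 16:04:30;16.

16:04:30;16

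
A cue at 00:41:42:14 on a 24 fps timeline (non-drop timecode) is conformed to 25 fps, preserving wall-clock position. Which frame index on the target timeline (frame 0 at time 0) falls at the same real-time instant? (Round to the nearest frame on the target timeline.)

Source frame index: (0×3600 + 41×60 + 42) × 24 + 14 = 60062.
Real time: 60062 / (24) = 30031/12 s.
Target frame: (30031/12) × (25) = 750775/12 ≈ 62564.583 → 62565.

frame 62565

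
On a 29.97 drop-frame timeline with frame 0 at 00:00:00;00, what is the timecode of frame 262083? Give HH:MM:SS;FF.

02:25:44;25

Ten DF minutes hold 17982 frames, so frame 262083 lies in block 14 (frames 251748–269729) with 10335 frames into that block.
The block's first minute is 1800 frames and the rest 1798 each; 10335 frames reaches minute 5, so 14 × 18 + 5 × 2 = 262 labels have been skipped so far.
Adding those back, label number 262083 + 262 = 262345 at 30 labels/s is 8744 s + 25 f = 2 h 25 min 44 s frame 25, i.e. 02:25:44;25.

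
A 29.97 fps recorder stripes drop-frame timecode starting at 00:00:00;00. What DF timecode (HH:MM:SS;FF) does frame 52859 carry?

Each 10-minute DF block holds 10 × 60 × 30 − 9 × 2 = 17982 frames. 52859 ÷ 17982 → 2 full blocks, remainder 16895.
Within the partial block the first minute is 1800 frames and each further minute 1798, so 9 further minute boundaries passed. Total skipped labels = 18 × 2 + 2 × 9 = 54.
Non-drop label index = 52859 + 54 = 52913; at 30 labels/s that is 00:29:23:23, i.e. DF 00:29:23;23.

00:29:23;23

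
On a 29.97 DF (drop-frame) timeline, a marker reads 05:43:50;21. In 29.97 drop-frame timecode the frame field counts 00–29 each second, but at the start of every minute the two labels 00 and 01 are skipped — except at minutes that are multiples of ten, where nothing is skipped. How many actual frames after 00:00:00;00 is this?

618303

Complete 10-minute blocks: 34, each 17982 frames → 611388.
Remaining 3 whole minutes in the current block: 1800 + 2 × 1798 = 5396 frames.
Within the current minute: 50 × 30 + 21 − 2 = 1519 (labels ;00/;01 skipped at this minute). Total = 611388 + 5396 + 1519 = 618303.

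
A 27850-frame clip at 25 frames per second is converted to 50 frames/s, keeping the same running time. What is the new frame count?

Target frames = source frames × (target rate / source rate) = 27850 × (50)/(25) = 27850 × 2 = 55700.

55700 frames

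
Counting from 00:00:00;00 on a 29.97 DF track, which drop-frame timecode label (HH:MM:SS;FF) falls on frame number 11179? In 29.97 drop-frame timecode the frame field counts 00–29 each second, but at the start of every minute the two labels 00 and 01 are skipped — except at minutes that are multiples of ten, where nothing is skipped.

00:06:13;01

Ten DF minutes hold 17982 frames, so frame 11179 lies in block 0 (frames 0–17981) with 11179 frames into that block.
The block's first minute is 1800 frames and the rest 1798 each; 11179 frames reaches minute 6, so 0 × 18 + 6 × 2 = 12 labels have been skipped so far.
Adding those back, label number 11179 + 12 = 11191 at 30 labels/s is 373 s + 1 f = 0 h 6 min 13 s frame 1, i.e. 00:06:13;01.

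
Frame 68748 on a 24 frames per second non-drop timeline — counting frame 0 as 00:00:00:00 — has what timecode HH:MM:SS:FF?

00:47:44:12

68748 ÷ 24 = 2864 full seconds, remainder 12 frames.
2864 s = 0 h 47 min 44 s.
Timecode: 00:47:44:12.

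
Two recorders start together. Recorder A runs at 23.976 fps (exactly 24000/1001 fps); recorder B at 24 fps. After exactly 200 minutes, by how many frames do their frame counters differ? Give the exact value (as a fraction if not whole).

288000/1001 frames

200 min = 12000 s.
A emits 24000/1001 × 12000 = 288000000/1001 frames; B emits 24 × 12000 = 288000.
Difference = 288000/1001 frames (≈ 287.7123); B is ahead of A.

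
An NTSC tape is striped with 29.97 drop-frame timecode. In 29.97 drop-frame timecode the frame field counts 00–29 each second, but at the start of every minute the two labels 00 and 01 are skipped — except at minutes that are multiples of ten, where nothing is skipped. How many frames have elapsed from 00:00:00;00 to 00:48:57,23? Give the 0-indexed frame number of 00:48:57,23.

88045

As if non-drop at 30 labels/s: (0 × 3600 + 48 × 60 + 57) × 30 + 23 = 88133.
Minute boundaries passed: 48; those not divisible by 10: 48 − 4 = 44; dropped labels = 2 × 44 = 88.
Actual frame index = 88133 − 88 = 88045.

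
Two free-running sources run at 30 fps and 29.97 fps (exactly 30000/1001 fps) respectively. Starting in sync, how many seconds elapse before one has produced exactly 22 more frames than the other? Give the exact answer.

The gap grows by |30000/1001 − 30| = 30/1001 frames per second.
Time for a 22-frame gap: 22 ÷ (30/1001) = 11011/15 s.

11011/15 seconds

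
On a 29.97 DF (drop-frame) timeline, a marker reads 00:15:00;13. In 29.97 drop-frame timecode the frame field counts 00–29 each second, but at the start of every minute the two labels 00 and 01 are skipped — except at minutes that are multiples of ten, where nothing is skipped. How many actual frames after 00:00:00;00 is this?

Complete 10-minute blocks: 1, each 17982 frames → 17982.
Remaining 5 whole minutes in the current block: 1800 + 4 × 1798 = 8992 frames.
Within the current minute: 0 × 30 + 13 − 2 = 11 (labels ;00/;01 skipped at this minute). Total = 17982 + 8992 + 11 = 26985.

26985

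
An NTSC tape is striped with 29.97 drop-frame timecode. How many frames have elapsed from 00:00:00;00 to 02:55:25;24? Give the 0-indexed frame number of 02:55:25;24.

315458

As if non-drop at 30 labels/s: (2 × 3600 + 55 × 60 + 25) × 30 + 24 = 315774.
Minute boundaries passed: 175; those not divisible by 10: 175 − 17 = 158; dropped labels = 2 × 158 = 316.
Actual frame index = 315774 − 316 = 315458.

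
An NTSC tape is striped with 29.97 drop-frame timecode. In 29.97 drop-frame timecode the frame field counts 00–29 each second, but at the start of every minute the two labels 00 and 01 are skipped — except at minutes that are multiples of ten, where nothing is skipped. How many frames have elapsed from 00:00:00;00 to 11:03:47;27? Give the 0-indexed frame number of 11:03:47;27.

1193643

As if non-drop at 30 labels/s: (11 × 3600 + 3 × 60 + 47) × 30 + 27 = 1194837.
Minute boundaries passed: 663; those not divisible by 10: 663 − 66 = 597; dropped labels = 2 × 597 = 1194.
Actual frame index = 1194837 − 1194 = 1193643.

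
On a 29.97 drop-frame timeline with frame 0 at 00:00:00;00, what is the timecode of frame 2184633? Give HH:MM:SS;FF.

20:14:53;29

Ten DF minutes hold 17982 frames, so frame 2184633 lies in block 121 (frames 2175822–2193803) with 8811 frames into that block.
The block's first minute is 1800 frames and the rest 1798 each; 8811 frames reaches minute 4, so 121 × 18 + 4 × 2 = 2186 labels have been skipped so far.
Adding those back, label number 2184633 + 2186 = 2186819 at 30 labels/s is 72893 s + 29 f = 20 h 14 min 53 s frame 29, i.e. 20:14:53;29.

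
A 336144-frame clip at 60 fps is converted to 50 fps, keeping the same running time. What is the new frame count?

Target frames = source frames × (target rate / source rate) = 336144 × (50)/(60) = 336144 × 5/6 = 280120.

280120 frames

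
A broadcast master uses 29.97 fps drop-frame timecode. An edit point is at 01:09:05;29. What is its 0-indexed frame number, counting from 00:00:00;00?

124253

As if non-drop at 30 labels/s: (1 × 3600 + 9 × 60 + 5) × 30 + 29 = 124379.
Minute boundaries passed: 69; those not divisible by 10: 69 − 6 = 63; dropped labels = 2 × 63 = 126.
Actual frame index = 124379 − 126 = 124253.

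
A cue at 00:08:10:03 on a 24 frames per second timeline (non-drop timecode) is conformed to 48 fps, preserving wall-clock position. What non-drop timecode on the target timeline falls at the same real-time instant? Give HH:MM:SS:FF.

Source frame index: (0×3600 + 8×60 + 10) × 24 + 3 = 11763.
Real time: 11763 / (24) = 3921/8 s.
Target frame: (3921/8) × (48) = 23526.
At 48 labels/s: frame 23526 → 00:08:10:06.

00:08:10:06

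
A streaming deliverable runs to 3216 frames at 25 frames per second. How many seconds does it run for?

Running time = 3216 / (25) = 128.64 s.

128.64 seconds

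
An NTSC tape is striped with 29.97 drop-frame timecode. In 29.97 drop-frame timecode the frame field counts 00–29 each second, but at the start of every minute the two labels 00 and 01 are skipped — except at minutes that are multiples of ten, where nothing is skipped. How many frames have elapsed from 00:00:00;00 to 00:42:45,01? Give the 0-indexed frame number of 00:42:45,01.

As if non-drop at 30 labels/s: (0 × 3600 + 42 × 60 + 45) × 30 + 1 = 76951.
Minute boundaries passed: 42; those not divisible by 10: 42 − 4 = 38; dropped labels = 2 × 38 = 76.
Actual frame index = 76951 − 76 = 76875.

76875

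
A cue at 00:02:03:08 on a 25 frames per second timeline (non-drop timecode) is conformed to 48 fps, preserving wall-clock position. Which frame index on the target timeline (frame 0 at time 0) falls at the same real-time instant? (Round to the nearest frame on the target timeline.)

frame 5919

Source frame index: (0×3600 + 2×60 + 3) × 25 + 8 = 3083.
Real time: 3083 / (25) = 3083/25 s.
Target frame: (3083/25) × (48) = 147984/25 ≈ 5919.360 → 5919.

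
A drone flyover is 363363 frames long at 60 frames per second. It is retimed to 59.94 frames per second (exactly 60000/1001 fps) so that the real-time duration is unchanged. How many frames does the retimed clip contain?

363000 frames

Target frames = source frames × (target rate / source rate) = 363363 × (60000/1001)/(60) = 363363 × 1000/1001 = 363000.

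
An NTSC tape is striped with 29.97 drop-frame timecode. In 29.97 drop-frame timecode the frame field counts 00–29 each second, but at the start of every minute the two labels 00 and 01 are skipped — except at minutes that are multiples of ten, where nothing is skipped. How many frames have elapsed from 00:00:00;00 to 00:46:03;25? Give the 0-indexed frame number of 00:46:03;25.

As if non-drop at 30 labels/s: (0 × 3600 + 46 × 60 + 3) × 30 + 25 = 82915.
Minute boundaries passed: 46; those not divisible by 10: 46 − 4 = 42; dropped labels = 2 × 42 = 84.
Actual frame index = 82915 − 84 = 82831.

82831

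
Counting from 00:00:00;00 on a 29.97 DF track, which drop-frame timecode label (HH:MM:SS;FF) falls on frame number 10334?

Each 10-minute DF block holds 10 × 60 × 30 − 9 × 2 = 17982 frames. 10334 ÷ 17982 → 0 full blocks, remainder 10334.
Within the partial block the first minute is 1800 frames and each further minute 1798, so 5 further minute boundaries passed. Total skipped labels = 18 × 0 + 2 × 5 = 10.
Non-drop label index = 10334 + 10 = 10344; at 30 labels/s that is 00:05:44:24, i.e. DF 00:05:44;24.

00:05:44;24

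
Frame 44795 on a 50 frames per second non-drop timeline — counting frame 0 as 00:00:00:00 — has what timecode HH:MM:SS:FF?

00:14:55:45

44795 ÷ 50 = 895 full seconds, remainder 45 frames.
895 s = 0 h 14 min 55 s.
Timecode: 00:14:55:45.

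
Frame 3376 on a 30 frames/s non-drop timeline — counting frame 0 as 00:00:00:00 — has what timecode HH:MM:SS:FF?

3376 ÷ 30 = 112 full seconds, remainder 16 frames.
112 s = 0 h 1 min 52 s.
Timecode: 00:01:52:16.

00:01:52:16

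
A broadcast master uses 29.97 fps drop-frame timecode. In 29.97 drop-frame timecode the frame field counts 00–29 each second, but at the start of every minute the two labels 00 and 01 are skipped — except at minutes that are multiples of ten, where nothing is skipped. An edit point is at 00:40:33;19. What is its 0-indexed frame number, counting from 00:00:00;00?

As if non-drop at 30 labels/s: (0 × 3600 + 40 × 60 + 33) × 30 + 19 = 73009.
Minute boundaries passed: 40; those not divisible by 10: 40 − 4 = 36; dropped labels = 2 × 36 = 72.
Actual frame index = 73009 − 72 = 72937.

72937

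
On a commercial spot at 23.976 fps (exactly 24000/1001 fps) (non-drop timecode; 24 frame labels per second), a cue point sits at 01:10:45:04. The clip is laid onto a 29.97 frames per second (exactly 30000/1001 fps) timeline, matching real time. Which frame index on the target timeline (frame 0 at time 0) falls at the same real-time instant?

frame 127355

Source frame index: (1×3600 + 10×60 + 45) × 24 + 4 = 101884.
Real time: 101884 / (24000/1001) = 25496471/6000 s.
Target frame: (25496471/6000) × (30000/1001) = 127355.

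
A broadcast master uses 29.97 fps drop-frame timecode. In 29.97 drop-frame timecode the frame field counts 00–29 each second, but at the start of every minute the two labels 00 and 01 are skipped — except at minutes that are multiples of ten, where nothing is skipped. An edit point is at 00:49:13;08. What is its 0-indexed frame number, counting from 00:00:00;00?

Complete 10-minute blocks: 4, each 17982 frames → 71928.
Remaining 9 whole minutes in the current block: 1800 + 8 × 1798 = 16184 frames.
Within the current minute: 13 × 30 + 8 − 2 = 396 (labels ;00/;01 skipped at this minute). Total = 71928 + 16184 + 396 = 88508.

88508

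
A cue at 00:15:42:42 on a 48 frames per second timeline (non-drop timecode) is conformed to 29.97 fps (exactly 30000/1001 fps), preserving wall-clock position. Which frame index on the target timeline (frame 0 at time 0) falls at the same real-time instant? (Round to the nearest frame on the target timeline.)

Source frame index: (0×3600 + 15×60 + 42) × 48 + 42 = 45258.
Real time: 45258 / (48) = 7543/8 s.
Target frame: (7543/8) × (30000/1001) = 28286250/1001 ≈ 28257.992 → 28258.

frame 28258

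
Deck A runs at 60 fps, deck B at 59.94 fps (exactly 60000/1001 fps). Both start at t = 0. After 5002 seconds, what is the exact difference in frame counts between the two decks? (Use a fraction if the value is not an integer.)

300120/1001 frames

A emits 60 × 5002 = 300120 frames; B emits 60000/1001 × 5002 = 300120000/1001.
Difference = 300120/1001 frames (≈ 299.8202); B is behind A.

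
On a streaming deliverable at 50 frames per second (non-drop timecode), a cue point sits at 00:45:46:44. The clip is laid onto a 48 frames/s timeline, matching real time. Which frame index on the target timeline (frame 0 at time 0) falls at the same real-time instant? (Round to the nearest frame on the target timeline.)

Source frame index: (0×3600 + 45×60 + 46) × 50 + 44 = 137344.
Real time: 137344 / (50) = 68672/25 s.
Target frame: (68672/25) × (48) = 3296256/25 ≈ 131850.240 → 131850.

frame 131850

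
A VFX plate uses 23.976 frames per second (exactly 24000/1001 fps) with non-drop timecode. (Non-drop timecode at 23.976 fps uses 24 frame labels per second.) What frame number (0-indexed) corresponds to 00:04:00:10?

frame 5770

Total seconds to the label: (0 × 3600 + 4 × 60 + 0) = 240.
Frame index = 240 × 24 + 10 = 5770.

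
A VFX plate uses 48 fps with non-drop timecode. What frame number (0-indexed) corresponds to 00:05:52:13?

frame 16909

Total seconds to the label: (0 × 3600 + 5 × 60 + 52) = 352.
Frame index = 352 × 48 + 13 = 16909.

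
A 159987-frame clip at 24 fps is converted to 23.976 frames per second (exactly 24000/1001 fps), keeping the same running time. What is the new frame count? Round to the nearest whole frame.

Frames at target rate = 159987 × (24000/1001) / (24) = 159987000/1001 ≈ 159827.173.
Nearest whole frame: 159827.

159827 frames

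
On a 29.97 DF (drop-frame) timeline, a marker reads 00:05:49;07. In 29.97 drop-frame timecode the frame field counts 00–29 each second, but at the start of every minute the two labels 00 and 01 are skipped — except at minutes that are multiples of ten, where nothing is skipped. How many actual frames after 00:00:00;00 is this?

As if non-drop at 30 labels/s: (0 × 3600 + 5 × 60 + 49) × 30 + 7 = 10477.
Minute boundaries passed: 5; those not divisible by 10: 5 − 0 = 5; dropped labels = 2 × 5 = 10.
Actual frame index = 10477 − 10 = 10467.

10467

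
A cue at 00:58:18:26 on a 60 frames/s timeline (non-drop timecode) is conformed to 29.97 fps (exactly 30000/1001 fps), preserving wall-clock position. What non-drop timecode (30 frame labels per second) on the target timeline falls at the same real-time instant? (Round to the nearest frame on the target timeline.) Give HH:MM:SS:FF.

Source frame index: (0×3600 + 58×60 + 18) × 60 + 26 = 209906.
Real time: 209906 / (60) = 104953/30 s.
Target frame: (104953/30) × (30000/1001) = 104953000/1001 ≈ 104848.152 → 104848.
At 30 labels/s: frame 104848 → 00:58:14:28.

00:58:14:28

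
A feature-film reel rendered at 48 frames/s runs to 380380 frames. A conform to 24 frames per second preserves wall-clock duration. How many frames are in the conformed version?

Target frames = source frames × (target rate / source rate) = 380380 × (24)/(48) = 380380 × 1/2 = 190190.

190190 frames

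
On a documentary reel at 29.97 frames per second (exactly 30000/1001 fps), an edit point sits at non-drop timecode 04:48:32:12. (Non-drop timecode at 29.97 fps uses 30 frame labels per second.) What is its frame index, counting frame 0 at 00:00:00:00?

frame 519372

Total seconds to the label: (4 × 3600 + 48 × 60 + 32) = 17312.
Frame index = 17312 × 30 + 12 = 519372.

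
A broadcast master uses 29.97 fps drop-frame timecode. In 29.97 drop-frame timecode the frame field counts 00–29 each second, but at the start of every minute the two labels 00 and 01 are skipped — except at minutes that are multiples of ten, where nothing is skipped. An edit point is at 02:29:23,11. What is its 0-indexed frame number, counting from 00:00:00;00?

As if non-drop at 30 labels/s: (2 × 3600 + 29 × 60 + 23) × 30 + 11 = 268901.
Minute boundaries passed: 149; those not divisible by 10: 149 − 14 = 135; dropped labels = 2 × 135 = 270.
Actual frame index = 268901 − 270 = 268631.

268631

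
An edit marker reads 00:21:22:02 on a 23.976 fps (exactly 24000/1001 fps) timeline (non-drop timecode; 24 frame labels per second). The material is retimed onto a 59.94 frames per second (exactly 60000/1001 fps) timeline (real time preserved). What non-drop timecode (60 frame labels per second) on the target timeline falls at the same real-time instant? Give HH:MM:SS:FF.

00:21:22:05

Source frame index: (0×3600 + 21×60 + 22) × 24 + 2 = 30770.
Real time: 30770 / (24000/1001) = 3080077/2400 s.
Target frame: (3080077/2400) × (60000/1001) = 76925.
At 60 labels/s: frame 76925 → 00:21:22:05.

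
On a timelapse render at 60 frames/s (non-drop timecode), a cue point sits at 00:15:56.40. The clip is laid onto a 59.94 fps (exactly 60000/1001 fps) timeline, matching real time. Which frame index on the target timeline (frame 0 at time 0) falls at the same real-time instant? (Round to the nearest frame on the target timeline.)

frame 57343

Source frame index: (0×3600 + 15×60 + 56) × 60 + 40 = 57400.
Real time: 57400 / (60) = 2870/3 s.
Target frame: (2870/3) × (60000/1001) = 8200000/143 ≈ 57342.657 → 57343.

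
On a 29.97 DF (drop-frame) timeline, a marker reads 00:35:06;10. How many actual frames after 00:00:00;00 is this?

63126

Complete 10-minute blocks: 3, each 17982 frames → 53946.
Remaining 5 whole minutes in the current block: 1800 + 4 × 1798 = 8992 frames.
Within the current minute: 6 × 30 + 10 − 2 = 188 (labels ;00/;01 skipped at this minute). Total = 53946 + 8992 + 188 = 63126.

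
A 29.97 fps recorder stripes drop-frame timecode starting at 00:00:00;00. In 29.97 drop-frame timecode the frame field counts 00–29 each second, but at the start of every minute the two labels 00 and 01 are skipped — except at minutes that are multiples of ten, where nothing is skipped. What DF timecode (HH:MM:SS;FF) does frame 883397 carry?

08:11:16;01

Ten DF minutes hold 17982 frames, so frame 883397 lies in block 49 (frames 881118–899099) with 2279 frames into that block.
The block's first minute is 1800 frames and the rest 1798 each; 2279 frames reaches minute 1, so 49 × 18 + 1 × 2 = 884 labels have been skipped so far.
Adding those back, label number 883397 + 884 = 884281 at 30 labels/s is 29476 s + 1 f = 8 h 11 min 16 s frame 1, i.e. 08:11:16;01.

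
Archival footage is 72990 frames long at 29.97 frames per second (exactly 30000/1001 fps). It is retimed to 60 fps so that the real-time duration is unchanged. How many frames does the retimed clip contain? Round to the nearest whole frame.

146126 frames

Frames at target rate = 72990 × (60) / (30000/1001) = 7306299/50 ≈ 146125.980.
Nearest whole frame: 146126.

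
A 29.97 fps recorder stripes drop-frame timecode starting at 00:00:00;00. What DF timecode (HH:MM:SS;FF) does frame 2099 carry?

00:01:10;01

Ten DF minutes hold 17982 frames, so frame 2099 lies in block 0 (frames 0–17981) with 2099 frames into that block.
The block's first minute is 1800 frames and the rest 1798 each; 2099 frames reaches minute 1, so 0 × 18 + 1 × 2 = 2 labels have been skipped so far.
Adding those back, label number 2099 + 2 = 2101 at 30 labels/s is 70 s + 1 f = 0 h 1 min 10 s frame 1, i.e. 00:01:10;01.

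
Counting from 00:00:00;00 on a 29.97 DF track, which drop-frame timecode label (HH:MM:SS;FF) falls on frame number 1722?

00:00:57;12

Each 10-minute DF block holds 10 × 60 × 30 − 9 × 2 = 17982 frames. 1722 ÷ 17982 → 0 full blocks, remainder 1722.
Within the partial block the first minute is 1800 frames and each further minute 1798, so 0 further minute boundaries passed. Total skipped labels = 18 × 0 + 2 × 0 = 0.
Non-drop label index = 1722 + 0 = 1722; at 30 labels/s that is 00:00:57:12, i.e. DF 00:00:57;12.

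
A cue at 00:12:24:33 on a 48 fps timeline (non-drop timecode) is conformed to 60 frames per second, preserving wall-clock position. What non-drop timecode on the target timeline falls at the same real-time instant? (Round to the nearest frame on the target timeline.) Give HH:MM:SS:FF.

00:12:24:41

Source frame index: (0×3600 + 12×60 + 24) × 48 + 33 = 35745.
Real time: 35745 / (48) = 11915/16 s.
Target frame: (11915/16) × (60) = 178725/4 ≈ 44681.250 → 44681.
At 60 labels/s: frame 44681 → 00:12:24:41.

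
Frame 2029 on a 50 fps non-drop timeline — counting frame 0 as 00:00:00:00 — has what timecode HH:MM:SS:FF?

00:00:40:29

2029 ÷ 50 = 40 full seconds, remainder 29 frames.
40 s = 0 h 0 min 40 s.
Timecode: 00:00:40:29.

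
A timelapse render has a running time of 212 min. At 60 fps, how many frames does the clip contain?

212 min = 12720 s.
Frames = 12720 × 60 = 763200.

763200 frames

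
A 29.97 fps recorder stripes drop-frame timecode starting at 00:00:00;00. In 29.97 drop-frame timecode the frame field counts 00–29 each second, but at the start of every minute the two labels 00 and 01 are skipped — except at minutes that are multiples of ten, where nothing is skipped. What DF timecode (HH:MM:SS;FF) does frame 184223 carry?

01:42:26;27

Each 10-minute DF block holds 10 × 60 × 30 − 9 × 2 = 17982 frames. 184223 ÷ 17982 → 10 full blocks, remainder 4403.
Within the partial block the first minute is 1800 frames and each further minute 1798, so 2 further minute boundaries passed. Total skipped labels = 18 × 10 + 2 × 2 = 184.
Non-drop label index = 184223 + 184 = 184407; at 30 labels/s that is 01:42:26:27, i.e. DF 01:42:26;27.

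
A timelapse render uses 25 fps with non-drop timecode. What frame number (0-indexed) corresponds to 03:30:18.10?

frame 315460

Total seconds to the label: (3 × 3600 + 30 × 60 + 18) = 12618.
Frame index = 12618 × 25 + 10 = 315460.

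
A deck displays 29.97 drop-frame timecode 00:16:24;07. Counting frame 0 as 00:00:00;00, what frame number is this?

Complete 10-minute blocks: 1, each 17982 frames → 17982.
Remaining 6 whole minutes in the current block: 1800 + 5 × 1798 = 10790 frames.
Within the current minute: 24 × 30 + 7 − 2 = 725 (labels ;00/;01 skipped at this minute). Total = 17982 + 10790 + 725 = 29497.

29497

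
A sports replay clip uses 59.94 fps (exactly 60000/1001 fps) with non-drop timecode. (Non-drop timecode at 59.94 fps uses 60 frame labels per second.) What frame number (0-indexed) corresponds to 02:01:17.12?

436632

Total seconds to the label: (2 × 3600 + 1 × 60 + 17) = 7277.
Frame index = 7277 × 60 + 12 = 436632.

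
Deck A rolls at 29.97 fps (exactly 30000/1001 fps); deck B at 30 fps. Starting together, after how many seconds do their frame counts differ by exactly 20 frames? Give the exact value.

2002/3 seconds

The gap grows by |30 − 30000/1001| = 30/1001 frames per second.
Time for a 20-frame gap: 20 ÷ (30/1001) = 2002/3 s.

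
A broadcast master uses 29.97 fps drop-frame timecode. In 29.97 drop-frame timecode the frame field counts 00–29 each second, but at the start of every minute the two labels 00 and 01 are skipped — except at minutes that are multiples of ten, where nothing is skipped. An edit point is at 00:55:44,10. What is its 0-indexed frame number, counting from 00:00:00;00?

Complete 10-minute blocks: 5, each 17982 frames → 89910.
Remaining 5 whole minutes in the current block: 1800 + 4 × 1798 = 8992 frames.
Within the current minute: 44 × 30 + 10 − 2 = 1328 (labels ;00/;01 skipped at this minute). Total = 89910 + 8992 + 1328 = 100230.

100230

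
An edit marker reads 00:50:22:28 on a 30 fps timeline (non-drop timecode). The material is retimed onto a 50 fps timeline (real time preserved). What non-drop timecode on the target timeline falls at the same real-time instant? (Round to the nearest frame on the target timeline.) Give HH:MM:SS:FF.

00:50:22:47

Source frame index: (0×3600 + 50×60 + 22) × 30 + 28 = 90688.
Real time: 90688 / (30) = 45344/15 s.
Target frame: (45344/15) × (50) = 453440/3 ≈ 151146.667 → 151147.
At 50 labels/s: frame 151147 → 00:50:22:47.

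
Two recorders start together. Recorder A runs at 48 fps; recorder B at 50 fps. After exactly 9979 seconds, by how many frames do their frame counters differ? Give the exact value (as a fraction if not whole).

19958 frames

A emits 48 × 9979 = 478992 frames; B emits 50 × 9979 = 498950.
Difference = 19958 frames; B is ahead of A.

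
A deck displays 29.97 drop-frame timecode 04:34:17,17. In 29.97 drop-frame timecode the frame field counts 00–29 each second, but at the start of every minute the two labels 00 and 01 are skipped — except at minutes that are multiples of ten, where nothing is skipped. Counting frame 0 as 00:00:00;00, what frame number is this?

493233

As if non-drop at 30 labels/s: (4 × 3600 + 34 × 60 + 17) × 30 + 17 = 493727.
Minute boundaries passed: 274; those not divisible by 10: 274 − 27 = 247; dropped labels = 2 × 247 = 494.
Actual frame index = 493727 − 494 = 493233.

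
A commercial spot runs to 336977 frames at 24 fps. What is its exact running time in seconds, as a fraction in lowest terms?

336977/24 seconds

Running time = 336977 ÷ (24) = 336977 × 1/24 = 336977/24 s.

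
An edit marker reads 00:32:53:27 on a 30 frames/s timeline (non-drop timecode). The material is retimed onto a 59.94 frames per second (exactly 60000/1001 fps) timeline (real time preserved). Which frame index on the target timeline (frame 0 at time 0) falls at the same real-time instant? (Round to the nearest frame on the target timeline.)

Source frame index: (0×3600 + 32×60 + 53) × 30 + 27 = 59217.
Real time: 59217 / (30) = 19739/10 s.
Target frame: (19739/10) × (60000/1001) = 118434000/1001 ≈ 118315.684 → 118316.

frame 118316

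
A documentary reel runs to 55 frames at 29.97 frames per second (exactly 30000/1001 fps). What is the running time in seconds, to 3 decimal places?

1.835 seconds

Running time = 55 × 1001/30000 = 11011/6000 s ≈ 1.835 s.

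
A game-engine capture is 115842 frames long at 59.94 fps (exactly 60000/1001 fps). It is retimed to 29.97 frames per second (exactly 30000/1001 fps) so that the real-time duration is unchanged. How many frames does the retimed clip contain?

57921 frames

Target frames = source frames × (target rate / source rate) = 115842 × (30000/1001)/(60000/1001) = 115842 × 1/2 = 57921.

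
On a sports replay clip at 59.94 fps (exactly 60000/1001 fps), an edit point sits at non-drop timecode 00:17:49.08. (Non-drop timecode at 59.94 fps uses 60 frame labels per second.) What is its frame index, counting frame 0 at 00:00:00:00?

Total seconds to the label: (0 × 3600 + 17 × 60 + 49) = 1069.
Frame index = 1069 × 60 + 8 = 64148.

64148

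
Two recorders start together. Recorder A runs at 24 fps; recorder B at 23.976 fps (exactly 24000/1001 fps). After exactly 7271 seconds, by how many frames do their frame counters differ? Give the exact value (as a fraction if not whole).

15864/91 frames

A emits 24 × 7271 = 174504 frames; B emits 24000/1001 × 7271 = 15864000/91.
Difference = 15864/91 frames (≈ 174.3297); B is behind A.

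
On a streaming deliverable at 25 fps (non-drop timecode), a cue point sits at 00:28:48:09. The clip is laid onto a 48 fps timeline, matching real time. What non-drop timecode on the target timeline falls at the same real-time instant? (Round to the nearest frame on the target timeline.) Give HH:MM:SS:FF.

00:28:48:17

Source frame index: (0×3600 + 28×60 + 48) × 25 + 9 = 43209.
Real time: 43209 / (25) = 43209/25 s.
Target frame: (43209/25) × (48) = 2074032/25 ≈ 82961.280 → 82961.
At 48 labels/s: frame 82961 → 00:28:48:17.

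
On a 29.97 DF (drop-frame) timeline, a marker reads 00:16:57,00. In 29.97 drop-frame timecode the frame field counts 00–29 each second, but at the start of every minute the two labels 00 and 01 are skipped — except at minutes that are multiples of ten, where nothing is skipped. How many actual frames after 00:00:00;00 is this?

Complete 10-minute blocks: 1, each 17982 frames → 17982.
Remaining 6 whole minutes in the current block: 1800 + 5 × 1798 = 10790 frames.
Within the current minute: 57 × 30 + 0 − 2 = 1708 (labels ;00/;01 skipped at this minute). Total = 17982 + 10790 + 1708 = 30480.

30480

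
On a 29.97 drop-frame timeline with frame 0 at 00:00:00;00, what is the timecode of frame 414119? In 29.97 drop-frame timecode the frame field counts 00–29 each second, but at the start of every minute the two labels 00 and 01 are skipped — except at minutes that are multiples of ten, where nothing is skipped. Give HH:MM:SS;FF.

03:50:17;23

Each 10-minute DF block holds 10 × 60 × 30 − 9 × 2 = 17982 frames. 414119 ÷ 17982 → 23 full blocks, remainder 533.
Within the partial block the first minute is 1800 frames and each further minute 1798, so 0 further minute boundaries passed. Total skipped labels = 18 × 23 + 2 × 0 = 414.
Non-drop label index = 414119 + 414 = 414533; at 30 labels/s that is 03:50:17:23, i.e. DF 03:50:17;23.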